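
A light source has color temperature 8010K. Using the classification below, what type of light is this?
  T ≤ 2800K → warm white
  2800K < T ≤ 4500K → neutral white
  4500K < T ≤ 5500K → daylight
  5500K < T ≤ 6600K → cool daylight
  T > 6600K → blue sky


Temperature: 8010K
8010K > 6600K → blue sky
Classification: blue sky


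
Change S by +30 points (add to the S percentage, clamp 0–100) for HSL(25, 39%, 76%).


Original S = 39%
Adjustment = +30 percentage points
New S = 39 + (30) = 69
Clamp to [0, 100] → 69
= HSL(25°, 69%, 76%)


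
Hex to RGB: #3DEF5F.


3D → 61 (R)
EF → 239 (G)
5F → 95 (B)
= RGB(61, 239, 95)


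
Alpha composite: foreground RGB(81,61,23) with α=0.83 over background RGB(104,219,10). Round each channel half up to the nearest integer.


C = α×F + (1-α)×B, with 1-α = 0.17
R: 0.83×81 + 0.17×104 = 67.23 + 17.68 = 84.91 → 85
G: 0.83×61 + 0.17×219 = 50.63 + 37.23 = 87.86 → 88
B: 0.83×23 + 0.17×10 = 19.09 + 1.70 = 20.79 → 21
= RGB(85, 88, 21)


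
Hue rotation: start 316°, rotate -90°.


New hue = (H + rotation) mod 360
New hue = (316 -90) mod 360
= 226 mod 360
= 226°


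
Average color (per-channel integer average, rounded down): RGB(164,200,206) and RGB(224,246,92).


Midpoint: each channel = ⌊(C₁+C₂)/2⌋
R: ⌊(164+224)/2⌋ = 194
G: ⌊(200+246)/2⌋ = 223
B: ⌊(206+92)/2⌋ = 149
= RGB(194, 223, 149)


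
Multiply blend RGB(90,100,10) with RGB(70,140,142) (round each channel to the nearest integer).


Multiply: C = A×B/255, rounded to nearest integer
R: 90×70/255 = 6300/255 ≈ 24.706 → 25
G: 100×140/255 = 14000/255 ≈ 54.902 → 55
B: 10×142/255 = 1420/255 ≈ 5.569 → 6
= RGB(25, 55, 6)


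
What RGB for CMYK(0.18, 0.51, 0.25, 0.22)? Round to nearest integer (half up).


R = 255 × (1-C) × (1-K) = 255 × 0.82 × 0.78 = 163.098 → 163
G = 255 × (1-M) × (1-K) = 255 × 0.49 × 0.78 = 97.461 → 97
B = 255 × (1-Y) × (1-K) = 255 × 0.75 × 0.78 = 149.175 → 149
= RGB(163, 97, 149)


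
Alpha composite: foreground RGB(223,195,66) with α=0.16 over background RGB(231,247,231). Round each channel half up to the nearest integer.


C = α×F + (1-α)×B, with 1-α = 0.84
R: 0.16×223 + 0.84×231 = 35.68 + 194.04 = 229.72 → 230
G: 0.16×195 + 0.84×247 = 31.20 + 207.48 = 238.68 → 239
B: 0.16×66 + 0.84×231 = 10.56 + 194.04 = 204.60 → 205
= RGB(230, 239, 205)


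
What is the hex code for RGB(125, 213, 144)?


R = 125 → 7D (hex)
G = 213 → D5 (hex)
B = 144 → 90 (hex)
Hex = #7DD590


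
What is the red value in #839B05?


Color: #839B05
R = 83 = 131
G = 9B = 155
B = 05 = 5
Red = 131


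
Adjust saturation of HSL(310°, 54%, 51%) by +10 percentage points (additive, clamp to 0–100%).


Original S = 54%
Adjustment = +10 percentage points
New S = 54 + (10) = 64
Clamp to [0, 100] → 64
= HSL(310°, 64%, 51%)


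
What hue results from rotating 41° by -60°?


New hue = (H + rotation) mod 360
New hue = (41 -60) mod 360
= -19 mod 360
= 341°


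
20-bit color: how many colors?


Colors = 2^bits = 2^20
= 1,048,576 colors


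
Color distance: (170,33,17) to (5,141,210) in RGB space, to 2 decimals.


d = √[(R₁-R₂)² + (G₁-G₂)² + (B₁-B₂)²]
d = √[(170-5)² + (33-141)² + (17-210)²]
d = √[27225 + 11664 + 37249]
d = √76138
d ≈ 275.93


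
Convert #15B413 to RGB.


15 → 21 (R)
B4 → 180 (G)
13 → 19 (B)
= RGB(21, 180, 19)


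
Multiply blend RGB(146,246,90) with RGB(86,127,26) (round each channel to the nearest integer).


Multiply: C = A×B/255, rounded to nearest integer
R: 146×86/255 = 12556/255 ≈ 49.239 → 49
G: 246×127/255 = 31242/255 ≈ 122.518 → 123
B: 90×26/255 = 2340/255 ≈ 9.176 → 9
= RGB(49, 123, 9)


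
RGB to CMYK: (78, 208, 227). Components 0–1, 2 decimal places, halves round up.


R'=78/255≈0.3059, G'=208/255≈0.8157, B'=227/255≈0.8902
K = 1 - max(R',G',B') = 1 - 227/255 = 28/255 = 0.10980… → 0.11
(1-R'-K)/(1-K) simplifies to (max-R)/max with max = 227:
C = (227-78)/227 = 149/227 = 0.65638… → 0.66
M = (227-208)/227 = 19/227 = 0.08370… → 0.08
Y = (227-227)/227 = 0/227 = 0 → 0.00
= CMYK(0.66, 0.08, 0.00, 0.11)


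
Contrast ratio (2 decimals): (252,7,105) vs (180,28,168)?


Linearize each sRGB channel c=v/255: c/12.92 if c ≤ 0.04045 else ((c+0.055)/1.055)^2.4
L = 0.2126×R_lin + 0.7152×G_lin + 0.0722×B_lin
Color 1 (252,7,105):
  R=252: 252/255≈0.9882 > 0.04045 → ((0.9882+0.055)/1.055)^2.4 ≈ 0.97345
  G=7: 7/255≈0.0275 ≤ 0.04045 → 0.0275/12.92 ≈ 0.00212
  B=105: 105/255≈0.4118 > 0.04045 → ((0.4118+0.055)/1.055)^2.4 ≈ 0.14126
  L1 = 0.2126×0.97345 + 0.7152×0.00212 + 0.0722×0.14126 ≈ 0.21867
Color 2 (180,28,168):
  R=180: 180/255≈0.7059 > 0.04045 → ((0.7059+0.055)/1.055)^2.4 ≈ 0.45641
  G=28: 28/255≈0.1098 > 0.04045 → ((0.1098+0.055)/1.055)^2.4 ≈ 0.01161
  B=168: 168/255≈0.6588 > 0.04045 → ((0.6588+0.055)/1.055)^2.4 ≈ 0.39157
  L2 = 0.2126×0.45641 + 0.7152×0.01161 + 0.0722×0.39157 ≈ 0.13361
Lighter = 0.21867, Darker = 0.13361
Ratio = (L_lighter + 0.05) / (L_darker + 0.05)
Ratio = (0.21867 + 0.05) / (0.13361 + 0.05) = 0.26867 / 0.18361 ≈ 1.4633
Ratio ≈ 1.46:1


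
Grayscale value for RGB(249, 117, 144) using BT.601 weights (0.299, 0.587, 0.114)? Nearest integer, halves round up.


Gray = 0.299×R + 0.587×G + 0.114×B
Gray = 0.299×249 + 0.587×117 + 0.114×144
Gray = 74.451 + 68.679 + 16.416
Gray = 159.546 → round half up → 160
Gray = 160


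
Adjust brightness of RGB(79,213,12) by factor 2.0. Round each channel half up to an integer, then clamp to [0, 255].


Multiply each channel by 2.0, round half up, clamp to [0, 255]
R: 79×2.0 = 158
G: 213×2.0 = 426 → clamp → 255
B: 12×2.0 = 24
= RGB(158, 255, 24)


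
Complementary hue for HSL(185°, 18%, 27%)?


Complement = opposite side of color wheel = hue + 180°
H' = (185 + 180) mod 360 = 5°
S and L unchanged.
= HSL(5°, 18%, 27%)


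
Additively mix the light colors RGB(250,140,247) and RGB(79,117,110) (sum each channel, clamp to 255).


Additive: each channel = min(255, C₁+C₂)
R: 250+79 = 329 → 255
G: 140+117 = 257 → 255
B: 247+110 = 357 → 255
= RGB(255, 255, 255)


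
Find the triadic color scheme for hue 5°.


Triadic: equally spaced at 120° intervals
H1 = 5°
H2 = (5 + 120) mod 360 = 125°
H3 = (5 + 240) mod 360 = 245°
Triadic = 5°, 125°, 245°


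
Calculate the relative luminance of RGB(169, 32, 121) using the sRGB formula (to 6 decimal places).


Linearize each channel (sRGB transfer function): c = v/255; c_lin = c/12.92 if c ≤ 0.04045, else ((c+0.055)/1.055)^2.4
  R: 169/255 ≈ 0.662745 > 0.04045 → ((0.662745+0.055)/1.055)^2.4 ≈ 0.396755
  G: 32/255 ≈ 0.125490 > 0.04045 → ((0.125490+0.055)/1.055)^2.4 ≈ 0.014444
  B: 121/255 ≈ 0.474510 > 0.04045 → ((0.474510+0.055)/1.055)^2.4 ≈ 0.191202
R_lin = 0.396755, G_lin = 0.014444, B_lin = 0.191202
L = 0.2126×R + 0.7152×G + 0.0722×B
L = 0.2126×0.396755 + 0.7152×0.014444 + 0.0722×0.191202
L ≈ 0.108485


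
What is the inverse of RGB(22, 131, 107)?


Invert: (255-R, 255-G, 255-B)
R: 255-22 = 233
G: 255-131 = 124
B: 255-107 = 148
= RGB(233, 124, 148)


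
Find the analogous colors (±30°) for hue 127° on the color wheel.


Base hue: 127°
Left analog: (127 - 30) mod 360 = 97°
Right analog: (127 + 30) mod 360 = 157°
Analogous hues = 97° and 157°


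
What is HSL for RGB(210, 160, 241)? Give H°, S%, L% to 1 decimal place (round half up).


Normalize: R'=210/255≈0.8235, G'=160/255≈0.6275, B'=241/255≈0.9451
Max=241/255, Min=160/255, Δ=Max-Min=81/255
L = (Max+Min)/2 = (241+160)/510 = 401/510 = 0.78627… → L = 78.6%
L > 0.5 → S = Δ/(2-Max-Min) = 81/(510-241-160) = 81/109 = 0.74311… → S = 74.3%
(the 1/255 factors cancel in S and H, so raw channel differences can be used)
Max is B' → H = 60 × ((R-G)/Δ + 4) = 60 × ((210-160)/81 + 4)
  50/81 + 4 = 0.6172… + 4 = 4.6172…
  H = 60 × 4.6172… = 277.037…° → H = 277.0°
= HSL(277.0°, 74.3%, 78.6%)


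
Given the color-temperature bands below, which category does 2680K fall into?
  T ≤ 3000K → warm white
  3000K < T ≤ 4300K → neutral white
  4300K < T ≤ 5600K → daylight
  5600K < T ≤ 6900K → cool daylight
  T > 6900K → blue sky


Temperature: 2680K
2680K ≤ 3000K → warm white
Classification: warm white


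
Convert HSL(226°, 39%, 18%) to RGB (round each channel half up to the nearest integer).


H=226°, S=0.39, L=0.18
C = (1-|2L-1|)×S = (1-|-0.64|)×0.39 = 0.1404
H' = H/60 = 226/60 ≈ 3.7667; X = C×(1-|H' mod 2 - 1|) = 0.03276
m = L - C/2 = 0.18 - 0.0702 = 0.1098
Sector ⌊H'⌋ = 3 → (R',G',B') = (0.0, 0.03276, 0.1404)
RGB = ((R'+m)×255, (G'+m)×255, (B'+m)×255) = (27.999, 36.3528, 63.801)
Round half up → RGB(28, 36, 64)


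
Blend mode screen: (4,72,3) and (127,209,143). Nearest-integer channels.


Screen: C = 255 - (255-A)×(255-B)/255, rounded to nearest integer
R: 255 - (255-4)×(255-127)/255 = 255 - 32128/255 ≈ 255 - 125.992 = 129.008 → 129
G: 255 - (255-72)×(255-209)/255 = 255 - 8418/255 ≈ 255 - 33.012 = 221.988 → 222
B: 255 - (255-3)×(255-143)/255 = 255 - 28224/255 ≈ 255 - 110.682 = 144.318 → 144
= RGB(129, 222, 144)


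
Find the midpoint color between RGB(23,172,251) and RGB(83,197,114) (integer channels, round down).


Midpoint: each channel = ⌊(C₁+C₂)/2⌋
R: ⌊(23+83)/2⌋ = 53
G: ⌊(172+197)/2⌋ = 184
B: ⌊(251+114)/2⌋ = 182
= RGB(53, 184, 182)


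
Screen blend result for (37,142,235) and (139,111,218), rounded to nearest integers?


Screen: C = 255 - (255-A)×(255-B)/255, rounded to nearest integer
R: 255 - (255-37)×(255-139)/255 = 255 - 25288/255 ≈ 255 - 99.169 = 155.831 → 156
G: 255 - (255-142)×(255-111)/255 = 255 - 16272/255 ≈ 255 - 63.812 = 191.188 → 191
B: 255 - (255-235)×(255-218)/255 = 255 - 740/255 ≈ 255 - 2.902 = 252.098 → 252
= RGB(156, 191, 252)


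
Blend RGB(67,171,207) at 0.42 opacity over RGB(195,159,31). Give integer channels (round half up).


C = α×F + (1-α)×B, with 1-α = 0.58
R: 0.42×67 + 0.58×195 = 28.14 + 113.10 = 141.24 → 141
G: 0.42×171 + 0.58×159 = 71.82 + 92.22 = 164.04 → 164
B: 0.42×207 + 0.58×31 = 86.94 + 17.98 = 104.92 → 105
= RGB(141, 164, 105)


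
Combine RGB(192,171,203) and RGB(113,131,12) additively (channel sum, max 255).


Additive: each channel = min(255, C₁+C₂)
R: 192+113 = 305 → 255
G: 171+131 = 302 → 255
B: 203+12 = 215 → 215
= RGB(255, 255, 215)


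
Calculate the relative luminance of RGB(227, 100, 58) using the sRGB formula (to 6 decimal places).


Linearize each channel (sRGB transfer function): c = v/255; c_lin = c/12.92 if c ≤ 0.04045, else ((c+0.055)/1.055)^2.4
  R: 227/255 ≈ 0.890196 > 0.04045 → ((0.890196+0.055)/1.055)^2.4 ≈ 0.768151
  G: 100/255 ≈ 0.392157 > 0.04045 → ((0.392157+0.055)/1.055)^2.4 ≈ 0.127438
  B: 58/255 ≈ 0.227451 > 0.04045 → ((0.227451+0.055)/1.055)^2.4 ≈ 0.042311
R_lin = 0.768151, G_lin = 0.127438, B_lin = 0.042311
L = 0.2126×R + 0.7152×G + 0.0722×B
L = 0.2126×0.768151 + 0.7152×0.127438 + 0.0722×0.042311
L ≈ 0.257507


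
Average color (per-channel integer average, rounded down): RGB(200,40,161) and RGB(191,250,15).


Midpoint: each channel = ⌊(C₁+C₂)/2⌋
R: ⌊(200+191)/2⌋ = 195
G: ⌊(40+250)/2⌋ = 145
B: ⌊(161+15)/2⌋ = 88
= RGB(195, 145, 88)


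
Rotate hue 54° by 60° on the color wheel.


New hue = (H + rotation) mod 360
New hue = (54 + 60) mod 360
= 114 mod 360
= 114°


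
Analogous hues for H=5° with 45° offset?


Base hue: 5°
Left analog: (5 - 45) mod 360 = 320°
Right analog: (5 + 45) mod 360 = 50°
Analogous hues = 320° and 50°


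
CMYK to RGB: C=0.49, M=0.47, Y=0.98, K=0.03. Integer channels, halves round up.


R = 255 × (1-C) × (1-K) = 255 × 0.51 × 0.97 = 126.1485 → 126
G = 255 × (1-M) × (1-K) = 255 × 0.53 × 0.97 = 131.0955 → 131
B = 255 × (1-Y) × (1-K) = 255 × 0.02 × 0.97 = 4.947 → 5
= RGB(126, 131, 5)


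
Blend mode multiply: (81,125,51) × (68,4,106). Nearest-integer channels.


Multiply: C = A×B/255, rounded to nearest integer
R: 81×68/255 = 5508/255 ≈ 21.600 → 22
G: 125×4/255 = 500/255 ≈ 1.961 → 2
B: 51×106/255 = 5406/255 ≈ 21.200 → 21
= RGB(22, 2, 21)


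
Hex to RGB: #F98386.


F9 → 249 (R)
83 → 131 (G)
86 → 134 (B)
= RGB(249, 131, 134)


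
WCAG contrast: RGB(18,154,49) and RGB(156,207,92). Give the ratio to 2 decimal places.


Linearize each sRGB channel c=v/255: c/12.92 if c ≤ 0.04045 else ((c+0.055)/1.055)^2.4
L = 0.2126×R_lin + 0.7152×G_lin + 0.0722×B_lin
Color 1 (18,154,49):
  R=18: 18/255≈0.0706 > 0.04045 → ((0.0706+0.055)/1.055)^2.4 ≈ 0.00605
  G=154: 154/255≈0.6039 > 0.04045 → ((0.6039+0.055)/1.055)^2.4 ≈ 0.32314
  B=49: 49/255≈0.1922 > 0.04045 → ((0.1922+0.055)/1.055)^2.4 ≈ 0.03071
  L1 = 0.2126×0.00605 + 0.7152×0.32314 + 0.0722×0.03071 ≈ 0.23462
Color 2 (156,207,92):
  R=156: 156/255≈0.6118 > 0.04045 → ((0.6118+0.055)/1.055)^2.4 ≈ 0.33245
  G=207: 207/255≈0.8118 > 0.04045 → ((0.8118+0.055)/1.055)^2.4 ≈ 0.62396
  B=92: 92/255≈0.3608 > 0.04045 → ((0.3608+0.055)/1.055)^2.4 ≈ 0.10702
  L2 = 0.2126×0.33245 + 0.7152×0.62396 + 0.0722×0.10702 ≈ 0.52466
Lighter = 0.52466, Darker = 0.23462
Ratio = (L_lighter + 0.05) / (L_darker + 0.05)
Ratio = (0.52466 + 0.05) / (0.23462 + 0.05) = 0.57466 / 0.28462 ≈ 2.0191
Ratio ≈ 2.02:1


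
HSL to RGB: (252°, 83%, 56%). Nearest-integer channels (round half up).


H=252°, S=0.83, L=0.56
C = (1-|2L-1|)×S = (1-|0.12|)×0.83 = 0.7304
H' = H/60 = 252/60 ≈ 4.2000; X = C×(1-|H' mod 2 - 1|) = 0.14608
m = L - C/2 = 0.56 - 0.3652 = 0.1948
Sector ⌊H'⌋ = 4 → (R',G',B') = (0.14608, 0.0, 0.7304)
RGB = ((R'+m)×255, (G'+m)×255, (B'+m)×255) = (86.9244, 49.674, 235.926)
Round half up → RGB(87, 50, 236)


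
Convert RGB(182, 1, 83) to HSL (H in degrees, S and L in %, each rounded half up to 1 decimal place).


Normalize: R'=182/255≈0.7137, G'=1/255≈0.0039, B'=83/255≈0.3255
Max=182/255, Min=1/255, Δ=Max-Min=181/255
L = (Max+Min)/2 = (182+1)/510 = 183/510 = 0.35882… → L = 35.9%
L ≤ 0.5 → S = Δ/(Max+Min) = 181/(182+1) = 181/183 = 0.98907… → S = 98.9%
(the 1/255 factors cancel in S and H, so raw channel differences can be used)
Max is R' → H = 60 × (((G-B)/Δ) mod 6) = 60 × (((1-83)/181) mod 6)
  (-82)/181 = -0.4530…; negative, so add 6 → 5.5469…
  H = 60 × 5.5469… = 332.817…° → H = 332.8°
= HSL(332.8°, 98.9%, 35.9%)


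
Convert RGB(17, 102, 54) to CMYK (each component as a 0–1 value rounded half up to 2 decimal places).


R'=17/255≈0.0667, G'=102/255≈0.4000, B'=54/255≈0.2118
K = 1 - max(R',G',B') = 1 - 102/255 = 153/255 = 0.6 → 0.60
(1-R'-K)/(1-K) simplifies to (max-R)/max with max = 102:
C = (102-17)/102 = 85/102 = 0.83333… → 0.83
M = (102-102)/102 = 0/102 = 0 → 0.00
Y = (102-54)/102 = 48/102 = 0.47058… → 0.47
= CMYK(0.83, 0.00, 0.47, 0.60)


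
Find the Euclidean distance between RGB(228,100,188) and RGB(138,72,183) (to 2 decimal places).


d = √[(R₁-R₂)² + (G₁-G₂)² + (B₁-B₂)²]
d = √[(228-138)² + (100-72)² + (188-183)²]
d = √[8100 + 784 + 25]
d = √8909
d ≈ 94.39


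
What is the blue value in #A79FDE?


Color: #A79FDE
R = A7 = 167
G = 9F = 159
B = DE = 222
Blue = 222


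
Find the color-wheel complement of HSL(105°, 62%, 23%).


Complement = opposite side of color wheel = hue + 180°
H' = (105 + 180) mod 360 = 285°
S and L unchanged.
= HSL(285°, 62%, 23%)


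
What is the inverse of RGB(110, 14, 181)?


Invert: (255-R, 255-G, 255-B)
R: 255-110 = 145
G: 255-14 = 241
B: 255-181 = 74
= RGB(145, 241, 74)


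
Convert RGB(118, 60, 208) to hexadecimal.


R = 118 → 76 (hex)
G = 60 → 3C (hex)
B = 208 → D0 (hex)
Hex = #763CD0


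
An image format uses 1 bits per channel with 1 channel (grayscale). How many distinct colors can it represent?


Total bits = 1 bits/channel × 1 channels = 1 bits
Distinct colors = 2^1
= 2 colors


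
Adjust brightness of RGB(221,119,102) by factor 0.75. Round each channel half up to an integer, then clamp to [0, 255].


Multiply each channel by 0.75, round half up, clamp to [0, 255]
R: 221×0.75 = 165.75 → round → 166
G: 119×0.75 = 89.25 → round → 89
B: 102×0.75 = 76.5 → round → 77
= RGB(166, 89, 77)


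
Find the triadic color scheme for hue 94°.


Triadic: equally spaced at 120° intervals
H1 = 94°
H2 = (94 + 120) mod 360 = 214°
H3 = (94 + 240) mod 360 = 334°
Triadic = 94°, 214°, 334°


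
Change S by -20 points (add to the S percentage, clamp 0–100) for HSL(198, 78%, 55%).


Original S = 78%
Adjustment = -20 percentage points
New S = 78 + (-20) = 58
Clamp to [0, 100] → 58
= HSL(198°, 58%, 55%)


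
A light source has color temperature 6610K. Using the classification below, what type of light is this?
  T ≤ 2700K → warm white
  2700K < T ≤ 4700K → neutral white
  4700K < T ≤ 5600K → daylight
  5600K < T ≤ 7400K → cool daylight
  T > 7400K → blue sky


Temperature: 6610K
5600K < 6610K ≤ 7400K → cool daylight
Classification: cool daylight


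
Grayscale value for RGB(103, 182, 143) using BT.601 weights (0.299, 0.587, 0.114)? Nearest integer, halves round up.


Gray = 0.299×R + 0.587×G + 0.114×B
Gray = 0.299×103 + 0.587×182 + 0.114×143
Gray = 30.797 + 106.834 + 16.302
Gray = 153.933 → round half up → 154
Gray = 154


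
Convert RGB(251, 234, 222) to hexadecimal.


R = 251 → FB (hex)
G = 234 → EA (hex)
B = 222 → DE (hex)
Hex = #FBEADE


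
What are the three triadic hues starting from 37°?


Triadic: equally spaced at 120° intervals
H1 = 37°
H2 = (37 + 120) mod 360 = 157°
H3 = (37 + 240) mod 360 = 277°
Triadic = 37°, 157°, 277°


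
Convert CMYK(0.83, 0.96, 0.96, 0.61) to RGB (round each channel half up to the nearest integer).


R = 255 × (1-C) × (1-K) = 255 × 0.17 × 0.39 = 16.9065 → 17
G = 255 × (1-M) × (1-K) = 255 × 0.04 × 0.39 = 3.978 → 4
B = 255 × (1-Y) × (1-K) = 255 × 0.04 × 0.39 = 3.978 → 4
= RGB(17, 4, 4)


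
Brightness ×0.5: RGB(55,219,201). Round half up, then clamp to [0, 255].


Multiply each channel by 0.5, round half up, clamp to [0, 255]
R: 55×0.5 = 27.5 → round → 28
G: 219×0.5 = 109.5 → round → 110
B: 201×0.5 = 100.5 → round → 101
= RGB(28, 110, 101)


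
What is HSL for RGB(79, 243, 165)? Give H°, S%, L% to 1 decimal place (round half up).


Normalize: R'=79/255≈0.3098, G'=243/255≈0.9529, B'=165/255≈0.6471
Max=243/255, Min=79/255, Δ=Max-Min=164/255
L = (Max+Min)/2 = (243+79)/510 = 322/510 = 0.63137… → L = 63.1%
L > 0.5 → S = Δ/(2-Max-Min) = 164/(510-243-79) = 164/188 = 0.87234… → S = 87.2%
(the 1/255 factors cancel in S and H, so raw channel differences can be used)
Max is G' → H = 60 × ((B-R)/Δ + 2) = 60 × ((165-79)/164 + 2)
  86/164 + 2 = 0.5243… + 2 = 2.5243…
  H = 60 × 2.5243… = 151.463…° → H = 151.5°
= HSL(151.5°, 87.2%, 63.1%)


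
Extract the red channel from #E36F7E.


Color: #E36F7E
R = E3 = 227
G = 6F = 111
B = 7E = 126
Red = 227


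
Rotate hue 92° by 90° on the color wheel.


New hue = (H + rotation) mod 360
New hue = (92 + 90) mod 360
= 182 mod 360
= 182°


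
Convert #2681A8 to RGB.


26 → 38 (R)
81 → 129 (G)
A8 → 168 (B)
= RGB(38, 129, 168)


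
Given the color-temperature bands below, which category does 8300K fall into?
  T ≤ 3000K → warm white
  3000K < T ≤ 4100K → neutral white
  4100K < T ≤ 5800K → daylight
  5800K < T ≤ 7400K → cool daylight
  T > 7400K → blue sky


Temperature: 8300K
8300K > 7400K → blue sky
Classification: blue sky


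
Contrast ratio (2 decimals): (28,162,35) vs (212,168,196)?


Linearize each sRGB channel c=v/255: c/12.92 if c ≤ 0.04045 else ((c+0.055)/1.055)^2.4
L = 0.2126×R_lin + 0.7152×G_lin + 0.0722×B_lin
Color 1 (28,162,35):
  R=28: 28/255≈0.1098 > 0.04045 → ((0.1098+0.055)/1.055)^2.4 ≈ 0.01161
  G=162: 162/255≈0.6353 > 0.04045 → ((0.6353+0.055)/1.055)^2.4 ≈ 0.36131
  B=35: 35/255≈0.1373 > 0.04045 → ((0.1373+0.055)/1.055)^2.4 ≈ 0.01681
  L1 = 0.2126×0.01161 + 0.7152×0.36131 + 0.0722×0.01681 ≈ 0.26209
Color 2 (212,168,196):
  R=212: 212/255≈0.8314 > 0.04045 → ((0.8314+0.055)/1.055)^2.4 ≈ 0.65837
  G=168: 168/255≈0.6588 > 0.04045 → ((0.6588+0.055)/1.055)^2.4 ≈ 0.39157
  B=196: 196/255≈0.7686 > 0.04045 → ((0.7686+0.055)/1.055)^2.4 ≈ 0.55201
  L2 = 0.2126×0.65837 + 0.7152×0.39157 + 0.0722×0.55201 ≈ 0.45988
Lighter = 0.45988, Darker = 0.26209
Ratio = (L_lighter + 0.05) / (L_darker + 0.05)
Ratio = (0.45988 + 0.05) / (0.26209 + 0.05) = 0.50988 / 0.31209 ≈ 1.6338
Ratio ≈ 1.63:1


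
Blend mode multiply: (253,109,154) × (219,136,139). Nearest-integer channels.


Multiply: C = A×B/255, rounded to nearest integer
R: 253×219/255 = 55407/255 ≈ 217.282 → 217
G: 109×136/255 = 14824/255 ≈ 58.133 → 58
B: 154×139/255 = 21406/255 ≈ 83.945 → 84
= RGB(217, 58, 84)


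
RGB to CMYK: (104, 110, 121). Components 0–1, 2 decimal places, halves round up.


R'=104/255≈0.4078, G'=110/255≈0.4314, B'=121/255≈0.4745
K = 1 - max(R',G',B') = 1 - 121/255 = 134/255 = 0.52549… → 0.53
(1-R'-K)/(1-K) simplifies to (max-R)/max with max = 121:
C = (121-104)/121 = 17/121 = 0.14049… → 0.14
M = (121-110)/121 = 11/121 = 0.09090… → 0.09
Y = (121-121)/121 = 0/121 = 0 → 0.00
= CMYK(0.14, 0.09, 0.00, 0.53)


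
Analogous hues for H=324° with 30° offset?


Base hue: 324°
Left analog: (324 - 30) mod 360 = 294°
Right analog: (324 + 30) mod 360 = 354°
Analogous hues = 294° and 354°


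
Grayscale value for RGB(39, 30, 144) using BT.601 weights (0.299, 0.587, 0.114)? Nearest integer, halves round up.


Gray = 0.299×R + 0.587×G + 0.114×B
Gray = 0.299×39 + 0.587×30 + 0.114×144
Gray = 11.661 + 17.610 + 16.416
Gray = 45.687 → round half up → 46
Gray = 46


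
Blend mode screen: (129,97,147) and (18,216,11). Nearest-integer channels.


Screen: C = 255 - (255-A)×(255-B)/255, rounded to nearest integer
R: 255 - (255-129)×(255-18)/255 = 255 - 29862/255 ≈ 255 - 117.106 = 137.894 → 138
G: 255 - (255-97)×(255-216)/255 = 255 - 6162/255 ≈ 255 - 24.165 = 230.835 → 231
B: 255 - (255-147)×(255-11)/255 = 255 - 26352/255 ≈ 255 - 103.341 = 151.659 → 152
= RGB(138, 231, 152)


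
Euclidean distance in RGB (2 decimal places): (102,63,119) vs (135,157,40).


d = √[(R₁-R₂)² + (G₁-G₂)² + (B₁-B₂)²]
d = √[(102-135)² + (63-157)² + (119-40)²]
d = √[1089 + 8836 + 6241]
d = √16166
d ≈ 127.15


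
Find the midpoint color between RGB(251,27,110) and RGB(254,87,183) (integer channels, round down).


Midpoint: each channel = ⌊(C₁+C₂)/2⌋
R: ⌊(251+254)/2⌋ = 252
G: ⌊(27+87)/2⌋ = 57
B: ⌊(110+183)/2⌋ = 146
= RGB(252, 57, 146)


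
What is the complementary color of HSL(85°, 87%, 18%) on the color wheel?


Complement = opposite side of color wheel = hue + 180°
H' = (85 + 180) mod 360 = 265°
S and L unchanged.
= HSL(265°, 87%, 18%)


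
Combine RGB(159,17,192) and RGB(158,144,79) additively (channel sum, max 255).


Additive: each channel = min(255, C₁+C₂)
R: 159+158 = 317 → 255
G: 17+144 = 161 → 161
B: 192+79 = 271 → 255
= RGB(255, 161, 255)


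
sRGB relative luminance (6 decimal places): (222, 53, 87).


Linearize each channel (sRGB transfer function): c = v/255; c_lin = c/12.92 if c ≤ 0.04045, else ((c+0.055)/1.055)^2.4
  R: 222/255 ≈ 0.870588 > 0.04045 → ((0.870588+0.055)/1.055)^2.4 ≈ 0.730461
  G: 53/255 ≈ 0.207843 > 0.04045 → ((0.207843+0.055)/1.055)^2.4 ≈ 0.035601
  B: 87/255 ≈ 0.341176 > 0.04045 → ((0.341176+0.055)/1.055)^2.4 ≈ 0.095307
R_lin = 0.730461, G_lin = 0.035601, B_lin = 0.095307
L = 0.2126×R + 0.7152×G + 0.0722×B
L = 0.2126×0.730461 + 0.7152×0.035601 + 0.0722×0.095307
L ≈ 0.187639


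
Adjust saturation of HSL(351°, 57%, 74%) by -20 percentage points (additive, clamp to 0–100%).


Original S = 57%
Adjustment = -20 percentage points
New S = 57 + (-20) = 37
Clamp to [0, 100] → 37
= HSL(351°, 37%, 74%)


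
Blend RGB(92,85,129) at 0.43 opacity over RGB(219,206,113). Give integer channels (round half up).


C = α×F + (1-α)×B, with 1-α = 0.57
R: 0.43×92 + 0.57×219 = 39.56 + 124.83 = 164.39 → 164
G: 0.43×85 + 0.57×206 = 36.55 + 117.42 = 153.97 → 154
B: 0.43×129 + 0.57×113 = 55.47 + 64.41 = 119.88 → 120
= RGB(164, 154, 120)


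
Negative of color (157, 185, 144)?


Invert: (255-R, 255-G, 255-B)
R: 255-157 = 98
G: 255-185 = 70
B: 255-144 = 111
= RGB(98, 70, 111)


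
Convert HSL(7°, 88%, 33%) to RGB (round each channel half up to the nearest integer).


H=7°, S=0.88, L=0.33
C = (1-|2L-1|)×S = (1-|-0.34|)×0.88 = 0.5808
H' = H/60 = 7/60 ≈ 0.1167; X = C×(1-|H' mod 2 - 1|) = 0.06776
m = L - C/2 = 0.33 - 0.2904 = 0.0396
Sector ⌊H'⌋ = 0 → (R',G',B') = (0.5808, 0.06776, 0.0)
RGB = ((R'+m)×255, (G'+m)×255, (B'+m)×255) = (158.202, 27.3768, 10.098)
Round half up → RGB(158, 27, 10)


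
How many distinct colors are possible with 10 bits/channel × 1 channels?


Total bits = 10 bits/channel × 1 channels = 10 bits
Distinct colors = 2^10
= 1,024 colors


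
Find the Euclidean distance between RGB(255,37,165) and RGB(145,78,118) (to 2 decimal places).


d = √[(R₁-R₂)² + (G₁-G₂)² + (B₁-B₂)²]
d = √[(255-145)² + (37-78)² + (165-118)²]
d = √[12100 + 1681 + 2209]
d = √15990
d ≈ 126.45


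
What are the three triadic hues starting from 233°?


Triadic: equally spaced at 120° intervals
H1 = 233°
H2 = (233 + 120) mod 360 = 353°
H3 = (233 + 240) mod 360 = 113°
Triadic = 233°, 353°, 113°


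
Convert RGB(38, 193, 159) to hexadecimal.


R = 38 → 26 (hex)
G = 193 → C1 (hex)
B = 159 → 9F (hex)
Hex = #26C19F


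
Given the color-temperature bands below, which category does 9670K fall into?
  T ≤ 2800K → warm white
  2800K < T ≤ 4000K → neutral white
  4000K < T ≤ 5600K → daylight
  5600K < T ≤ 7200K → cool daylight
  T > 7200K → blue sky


Temperature: 9670K
9670K > 7200K → blue sky
Classification: blue sky


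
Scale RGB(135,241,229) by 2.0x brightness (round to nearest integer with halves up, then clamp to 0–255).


Multiply each channel by 2.0, round half up, clamp to [0, 255]
R: 135×2.0 = 270 → clamp → 255
G: 241×2.0 = 482 → clamp → 255
B: 229×2.0 = 458 → clamp → 255
= RGB(255, 255, 255)


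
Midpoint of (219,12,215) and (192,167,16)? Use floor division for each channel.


Midpoint: each channel = ⌊(C₁+C₂)/2⌋
R: ⌊(219+192)/2⌋ = 205
G: ⌊(12+167)/2⌋ = 89
B: ⌊(215+16)/2⌋ = 115
= RGB(205, 89, 115)


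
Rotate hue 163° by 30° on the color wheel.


New hue = (H + rotation) mod 360
New hue = (163 + 30) mod 360
= 193 mod 360
= 193°


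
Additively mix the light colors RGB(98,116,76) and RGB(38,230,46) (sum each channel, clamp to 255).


Additive: each channel = min(255, C₁+C₂)
R: 98+38 = 136 → 136
G: 116+230 = 346 → 255
B: 76+46 = 122 → 122
= RGB(136, 255, 122)


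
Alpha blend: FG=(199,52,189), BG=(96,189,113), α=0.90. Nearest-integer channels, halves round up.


C = α×F + (1-α)×B, with 1-α = 0.10
R: 0.90×199 + 0.10×96 = 179.10 + 9.60 = 188.70 → 189
G: 0.90×52 + 0.10×189 = 46.80 + 18.90 = 65.70 → 66
B: 0.90×189 + 0.10×113 = 170.10 + 11.30 = 181.40 → 181
= RGB(189, 66, 181)


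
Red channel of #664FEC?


Color: #664FEC
R = 66 = 102
G = 4F = 79
B = EC = 236
Red = 102


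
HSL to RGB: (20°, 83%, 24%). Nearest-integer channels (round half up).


H=20°, S=0.83, L=0.24
C = (1-|2L-1|)×S = (1-|-0.52|)×0.83 = 0.3984
H' = H/60 = 20/60 ≈ 0.3333; X = C×(1-|H' mod 2 - 1|) = 0.1328
m = L - C/2 = 0.24 - 0.1992 = 0.0408
Sector ⌊H'⌋ = 0 → (R',G',B') = (0.3984, 0.1328, 0.0)
RGB = ((R'+m)×255, (G'+m)×255, (B'+m)×255) = (111.996, 44.268, 10.404)
Round half up → RGB(112, 44, 10)


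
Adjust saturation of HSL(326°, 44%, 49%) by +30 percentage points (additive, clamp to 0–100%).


Original S = 44%
Adjustment = +30 percentage points
New S = 44 + (30) = 74
Clamp to [0, 100] → 74
= HSL(326°, 74%, 49%)


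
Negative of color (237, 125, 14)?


Invert: (255-R, 255-G, 255-B)
R: 255-237 = 18
G: 255-125 = 130
B: 255-14 = 241
= RGB(18, 130, 241)


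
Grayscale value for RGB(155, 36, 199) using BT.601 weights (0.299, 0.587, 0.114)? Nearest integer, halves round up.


Gray = 0.299×R + 0.587×G + 0.114×B
Gray = 0.299×155 + 0.587×36 + 0.114×199
Gray = 46.345 + 21.132 + 22.686
Gray = 90.163 → round half up → 90
Gray = 90


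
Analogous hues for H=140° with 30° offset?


Base hue: 140°
Left analog: (140 - 30) mod 360 = 110°
Right analog: (140 + 30) mod 360 = 170°
Analogous hues = 110° and 170°


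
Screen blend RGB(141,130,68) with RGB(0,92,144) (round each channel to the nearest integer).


Screen: C = 255 - (255-A)×(255-B)/255, rounded to nearest integer
R: 255 - (255-141)×(255-0)/255 = 255 - 29070/255 ≈ 255 - 114.000 = 141.000 → 141
G: 255 - (255-130)×(255-92)/255 = 255 - 20375/255 ≈ 255 - 79.902 = 175.098 → 175
B: 255 - (255-68)×(255-144)/255 = 255 - 20757/255 ≈ 255 - 81.400 = 173.600 → 174
= RGB(141, 175, 174)


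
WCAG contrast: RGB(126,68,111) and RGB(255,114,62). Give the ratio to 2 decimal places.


Linearize each sRGB channel c=v/255: c/12.92 if c ≤ 0.04045 else ((c+0.055)/1.055)^2.4
L = 0.2126×R_lin + 0.7152×G_lin + 0.0722×B_lin
Color 1 (126,68,111):
  R=126: 126/255≈0.4941 > 0.04045 → ((0.4941+0.055)/1.055)^2.4 ≈ 0.20864
  G=68: 68/255≈0.2667 > 0.04045 → ((0.2667+0.055)/1.055)^2.4 ≈ 0.05781
  B=111: 111/255≈0.4353 > 0.04045 → ((0.4353+0.055)/1.055)^2.4 ≈ 0.15896
  L1 = 0.2126×0.20864 + 0.7152×0.05781 + 0.0722×0.15896 ≈ 0.09718
Color 2 (255,114,62):
  R=255: 255/255≈1.0000 > 0.04045 → ((1.0000+0.055)/1.055)^2.4 ≈ 1.00000
  G=114: 114/255≈0.4471 > 0.04045 → ((0.4471+0.055)/1.055)^2.4 ≈ 0.16827
  B=62: 62/255≈0.2431 > 0.04045 → ((0.2431+0.055)/1.055)^2.4 ≈ 0.04817
  L2 = 0.2126×1.00000 + 0.7152×0.16827 + 0.0722×0.04817 ≈ 0.33642
Lighter = 0.33642, Darker = 0.09718
Ratio = (L_lighter + 0.05) / (L_darker + 0.05)
Ratio = (0.33642 + 0.05) / (0.09718 + 0.05) = 0.38642 / 0.14718 ≈ 2.6256
Ratio ≈ 2.63:1


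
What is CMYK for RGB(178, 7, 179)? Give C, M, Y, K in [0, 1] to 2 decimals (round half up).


R'=178/255≈0.6980, G'=7/255≈0.0275, B'=179/255≈0.7020
K = 1 - max(R',G',B') = 1 - 179/255 = 76/255 = 0.29803… → 0.30
(1-R'-K)/(1-K) simplifies to (max-R)/max with max = 179:
C = (179-178)/179 = 1/179 = 0.00558… → 0.01
M = (179-7)/179 = 172/179 = 0.96089… → 0.96
Y = (179-179)/179 = 0/179 = 0 → 0.00
= CMYK(0.01, 0.96, 0.00, 0.30)


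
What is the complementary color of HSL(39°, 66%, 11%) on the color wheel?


Complement = opposite side of color wheel = hue + 180°
H' = (39 + 180) mod 360 = 219°
S and L unchanged.
= HSL(219°, 66%, 11%)


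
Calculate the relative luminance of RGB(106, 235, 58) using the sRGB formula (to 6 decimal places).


Linearize each channel (sRGB transfer function): c = v/255; c_lin = c/12.92 if c ≤ 0.04045, else ((c+0.055)/1.055)^2.4
  R: 106/255 ≈ 0.415686 > 0.04045 → ((0.415686+0.055)/1.055)^2.4 ≈ 0.144128
  G: 235/255 ≈ 0.921569 > 0.04045 → ((0.921569+0.055)/1.055)^2.4 ≈ 0.830770
  B: 58/255 ≈ 0.227451 > 0.04045 → ((0.227451+0.055)/1.055)^2.4 ≈ 0.042311
R_lin = 0.144128, G_lin = 0.830770, B_lin = 0.042311
L = 0.2126×R + 0.7152×G + 0.0722×B
L = 0.2126×0.144128 + 0.7152×0.830770 + 0.0722×0.042311
L ≈ 0.627863


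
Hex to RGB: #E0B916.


E0 → 224 (R)
B9 → 185 (G)
16 → 22 (B)
= RGB(224, 185, 22)


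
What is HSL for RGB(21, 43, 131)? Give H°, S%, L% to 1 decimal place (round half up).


Normalize: R'=21/255≈0.0824, G'=43/255≈0.1686, B'=131/255≈0.5137
Max=131/255, Min=21/255, Δ=Max-Min=110/255
L = (Max+Min)/2 = (131+21)/510 = 152/510 = 0.29803… → L = 29.8%
L ≤ 0.5 → S = Δ/(Max+Min) = 110/(131+21) = 110/152 = 0.72368… → S = 72.4%
(the 1/255 factors cancel in S and H, so raw channel differences can be used)
Max is B' → H = 60 × ((R-G)/Δ + 4) = 60 × ((21-43)/110 + 4)
  -22/110 + 4 = -0.2 + 4 = 3.8
  H = 60 × 3.8 = 228° → H = 228.0°
= HSL(228.0°, 72.4%, 29.8%)


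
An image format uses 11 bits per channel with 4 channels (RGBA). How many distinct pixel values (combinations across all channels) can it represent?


Total bits = 11 bits/channel × 4 channels = 44 bits
Distinct pixel values = 2^44
= 17,592,186,044,416 pixel values


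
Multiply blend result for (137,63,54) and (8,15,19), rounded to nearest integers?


Multiply: C = A×B/255, rounded to nearest integer
R: 137×8/255 = 1096/255 ≈ 4.298 → 4
G: 63×15/255 = 945/255 ≈ 3.706 → 4
B: 54×19/255 = 1026/255 ≈ 4.024 → 4
= RGB(4, 4, 4)


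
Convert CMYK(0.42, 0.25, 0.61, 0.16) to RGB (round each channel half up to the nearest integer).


R = 255 × (1-C) × (1-K) = 255 × 0.58 × 0.84 = 124.236 → 124
G = 255 × (1-M) × (1-K) = 255 × 0.75 × 0.84 = 160.65 → 161
B = 255 × (1-Y) × (1-K) = 255 × 0.39 × 0.84 = 83.538 → 84
= RGB(124, 161, 84)


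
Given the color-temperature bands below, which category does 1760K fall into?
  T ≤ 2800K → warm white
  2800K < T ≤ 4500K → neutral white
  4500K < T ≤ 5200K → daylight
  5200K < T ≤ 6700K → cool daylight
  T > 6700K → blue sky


Temperature: 1760K
1760K ≤ 2800K → warm white
Classification: warm white


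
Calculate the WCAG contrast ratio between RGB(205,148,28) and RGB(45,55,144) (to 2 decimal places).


Linearize each sRGB channel c=v/255: c/12.92 if c ≤ 0.04045 else ((c+0.055)/1.055)^2.4
L = 0.2126×R_lin + 0.7152×G_lin + 0.0722×B_lin
Color 1 (205,148,28):
  R=205: 205/255≈0.8039 > 0.04045 → ((0.8039+0.055)/1.055)^2.4 ≈ 0.61050
  G=148: 148/255≈0.5804 > 0.04045 → ((0.5804+0.055)/1.055)^2.4 ≈ 0.29614
  B=28: 28/255≈0.1098 > 0.04045 → ((0.1098+0.055)/1.055)^2.4 ≈ 0.01161
  L1 = 0.2126×0.61050 + 0.7152×0.29614 + 0.0722×0.01161 ≈ 0.34243
Color 2 (45,55,144):
  R=45: 45/255≈0.1765 > 0.04045 → ((0.1765+0.055)/1.055)^2.4 ≈ 0.02624
  G=55: 55/255≈0.2157 > 0.04045 → ((0.2157+0.055)/1.055)^2.4 ≈ 0.03820
  B=144: 144/255≈0.5647 > 0.04045 → ((0.5647+0.055)/1.055)^2.4 ≈ 0.27889
  L2 = 0.2126×0.02624 + 0.7152×0.03820 + 0.0722×0.27889 ≈ 0.05304
Lighter = 0.34243, Darker = 0.05304
Ratio = (L_lighter + 0.05) / (L_darker + 0.05)
Ratio = (0.34243 + 0.05) / (0.05304 + 0.05) = 0.39243 / 0.10304 ≈ 3.8085
Ratio ≈ 3.81:1


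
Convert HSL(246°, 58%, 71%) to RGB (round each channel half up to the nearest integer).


H=246°, S=0.58, L=0.71
C = (1-|2L-1|)×S = (1-|0.42|)×0.58 = 0.3364
H' = H/60 = 246/60 ≈ 4.1000; X = C×(1-|H' mod 2 - 1|) = 0.03364
m = L - C/2 = 0.71 - 0.1682 = 0.5418
Sector ⌊H'⌋ = 4 → (R',G',B') = (0.03364, 0.0, 0.3364)
RGB = ((R'+m)×255, (G'+m)×255, (B'+m)×255) = (146.7372, 138.159, 223.941)
Round half up → RGB(147, 138, 224)


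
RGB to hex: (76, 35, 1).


R = 76 → 4C (hex)
G = 35 → 23 (hex)
B = 1 → 01 (hex)
Hex = #4C2301


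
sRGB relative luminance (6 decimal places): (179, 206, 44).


Linearize each channel (sRGB transfer function): c = v/255; c_lin = c/12.92 if c ≤ 0.04045, else ((c+0.055)/1.055)^2.4
  R: 179/255 ≈ 0.701961 > 0.04045 → ((0.701961+0.055)/1.055)^2.4 ≈ 0.450786
  G: 206/255 ≈ 0.807843 > 0.04045 → ((0.807843+0.055)/1.055)^2.4 ≈ 0.617207
  B: 44/255 ≈ 0.172549 > 0.04045 → ((0.172549+0.055)/1.055)^2.4 ≈ 0.025187
R_lin = 0.450786, G_lin = 0.617207, B_lin = 0.025187
L = 0.2126×R + 0.7152×G + 0.0722×B
L = 0.2126×0.450786 + 0.7152×0.617207 + 0.0722×0.025187
L ≈ 0.539082


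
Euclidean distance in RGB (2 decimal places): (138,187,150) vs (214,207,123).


d = √[(R₁-R₂)² + (G₁-G₂)² + (B₁-B₂)²]
d = √[(138-214)² + (187-207)² + (150-123)²]
d = √[5776 + 400 + 729]
d = √6905
d ≈ 83.10


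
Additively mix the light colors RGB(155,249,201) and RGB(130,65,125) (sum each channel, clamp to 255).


Additive: each channel = min(255, C₁+C₂)
R: 155+130 = 285 → 255
G: 249+65 = 314 → 255
B: 201+125 = 326 → 255
= RGB(255, 255, 255)


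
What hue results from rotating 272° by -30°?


New hue = (H + rotation) mod 360
New hue = (272 -30) mod 360
= 242 mod 360
= 242°


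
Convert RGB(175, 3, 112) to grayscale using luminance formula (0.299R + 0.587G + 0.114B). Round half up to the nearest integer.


Gray = 0.299×R + 0.587×G + 0.114×B
Gray = 0.299×175 + 0.587×3 + 0.114×112
Gray = 52.325 + 1.761 + 12.768
Gray = 66.854 → round half up → 67
Gray = 67


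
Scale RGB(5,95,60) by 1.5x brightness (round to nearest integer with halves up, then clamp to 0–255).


Multiply each channel by 1.5, round half up, clamp to [0, 255]
R: 5×1.5 = 7.5 → round → 8
G: 95×1.5 = 142.5 → round → 143
B: 60×1.5 = 90
= RGB(8, 143, 90)


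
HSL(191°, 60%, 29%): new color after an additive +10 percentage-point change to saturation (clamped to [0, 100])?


Original S = 60%
Adjustment = +10 percentage points
New S = 60 + (10) = 70
Clamp to [0, 100] → 70
= HSL(191°, 70%, 29%)


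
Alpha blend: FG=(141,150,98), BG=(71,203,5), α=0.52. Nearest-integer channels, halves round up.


C = α×F + (1-α)×B, with 1-α = 0.48
R: 0.52×141 + 0.48×71 = 73.32 + 34.08 = 107.40 → 107
G: 0.52×150 + 0.48×203 = 78.00 + 97.44 = 175.44 → 175
B: 0.52×98 + 0.48×5 = 50.96 + 2.40 = 53.36 → 53
= RGB(107, 175, 53)


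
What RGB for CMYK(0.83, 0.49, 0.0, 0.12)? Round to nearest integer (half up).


R = 255 × (1-C) × (1-K) = 255 × 0.17 × 0.88 = 38.148 → 38
G = 255 × (1-M) × (1-K) = 255 × 0.51 × 0.88 = 114.444 → 114
B = 255 × (1-Y) × (1-K) = 255 × 1.00 × 0.88 = 224.4 → 224
= RGB(38, 114, 224)


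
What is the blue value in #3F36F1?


Color: #3F36F1
R = 3F = 63
G = 36 = 54
B = F1 = 241
Blue = 241


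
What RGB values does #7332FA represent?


73 → 115 (R)
32 → 50 (G)
FA → 250 (B)
= RGB(115, 50, 250)


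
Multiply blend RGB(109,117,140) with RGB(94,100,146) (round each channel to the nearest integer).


Multiply: C = A×B/255, rounded to nearest integer
R: 109×94/255 = 10246/255 ≈ 40.180 → 40
G: 117×100/255 = 11700/255 ≈ 45.882 → 46
B: 140×146/255 = 20440/255 ≈ 80.157 → 80
= RGB(40, 46, 80)


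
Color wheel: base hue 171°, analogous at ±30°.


Base hue: 171°
Left analog: (171 - 30) mod 360 = 141°
Right analog: (171 + 30) mod 360 = 201°
Analogous hues = 141° and 201°


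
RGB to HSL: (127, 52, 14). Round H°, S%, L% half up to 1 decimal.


Normalize: R'=127/255≈0.4980, G'=52/255≈0.2039, B'=14/255≈0.0549
Max=127/255, Min=14/255, Δ=Max-Min=113/255
L = (Max+Min)/2 = (127+14)/510 = 141/510 = 0.27647… → L = 27.6%
L ≤ 0.5 → S = Δ/(Max+Min) = 113/(127+14) = 113/141 = 0.80141… → S = 80.1%
(the 1/255 factors cancel in S and H, so raw channel differences can be used)
Max is R' → H = 60 × (((G-B)/Δ) mod 6) = 60 × (((52-14)/113) mod 6)
  38/113 = 0.3362…
  H = 60 × 0.3362… = 20.176…° → H = 20.2°
= HSL(20.2°, 80.1%, 27.6%)


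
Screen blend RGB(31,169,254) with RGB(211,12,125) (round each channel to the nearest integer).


Screen: C = 255 - (255-A)×(255-B)/255, rounded to nearest integer
R: 255 - (255-31)×(255-211)/255 = 255 - 9856/255 ≈ 255 - 38.651 = 216.349 → 216
G: 255 - (255-169)×(255-12)/255 = 255 - 20898/255 ≈ 255 - 81.953 = 173.047 → 173
B: 255 - (255-254)×(255-125)/255 = 255 - 130/255 ≈ 255 - 0.510 = 254.490 → 254
= RGB(216, 173, 254)


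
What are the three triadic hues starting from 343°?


Triadic: equally spaced at 120° intervals
H1 = 343°
H2 = (343 + 120) mod 360 = 103°
H3 = (343 + 240) mod 360 = 223°
Triadic = 343°, 103°, 223°
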